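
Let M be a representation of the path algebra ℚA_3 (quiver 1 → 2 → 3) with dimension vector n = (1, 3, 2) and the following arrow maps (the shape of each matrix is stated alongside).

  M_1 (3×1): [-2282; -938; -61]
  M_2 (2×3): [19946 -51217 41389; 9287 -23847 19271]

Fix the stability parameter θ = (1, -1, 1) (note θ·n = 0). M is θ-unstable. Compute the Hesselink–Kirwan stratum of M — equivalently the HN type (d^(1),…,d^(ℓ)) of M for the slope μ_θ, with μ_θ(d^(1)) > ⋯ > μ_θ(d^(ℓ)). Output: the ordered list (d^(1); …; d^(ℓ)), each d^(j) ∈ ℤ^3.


Via rank(M_{q-1}∘⋯∘M_p): M ≅ I[1,3], I[2,2], I[2,3].
μ_θ-semistable layers: μ^(1)=1; μ^(2)=0; μ^(3)=-1

((0, 0, 2); (1, 1, 0); (0, 2, 0))


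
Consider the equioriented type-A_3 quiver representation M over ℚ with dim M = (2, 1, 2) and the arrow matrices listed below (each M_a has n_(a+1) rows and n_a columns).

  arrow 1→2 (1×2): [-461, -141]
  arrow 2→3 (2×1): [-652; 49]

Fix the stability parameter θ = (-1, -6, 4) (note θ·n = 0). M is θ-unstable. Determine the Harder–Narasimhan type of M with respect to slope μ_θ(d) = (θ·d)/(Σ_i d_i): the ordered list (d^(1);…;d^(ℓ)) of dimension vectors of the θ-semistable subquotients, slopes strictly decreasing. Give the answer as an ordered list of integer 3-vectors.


Interval decomposition of M: I[1,1], I[1,3], I[3,3].
HN type (ℓ=3): μ^(1)=4; μ^(2)=-1; μ^(3)=-7/2

((0, 0, 2); (1, 0, 0); (1, 1, 0))


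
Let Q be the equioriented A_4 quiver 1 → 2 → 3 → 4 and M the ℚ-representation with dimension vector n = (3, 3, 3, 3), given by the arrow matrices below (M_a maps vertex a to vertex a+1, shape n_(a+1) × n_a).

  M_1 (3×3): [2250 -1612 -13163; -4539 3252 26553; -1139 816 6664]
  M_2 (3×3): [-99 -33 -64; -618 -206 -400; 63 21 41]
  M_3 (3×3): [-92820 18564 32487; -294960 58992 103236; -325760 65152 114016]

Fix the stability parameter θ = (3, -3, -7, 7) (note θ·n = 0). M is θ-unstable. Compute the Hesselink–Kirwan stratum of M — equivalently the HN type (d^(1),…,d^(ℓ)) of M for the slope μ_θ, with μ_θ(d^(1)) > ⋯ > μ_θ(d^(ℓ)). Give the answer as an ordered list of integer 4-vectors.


Via rank(M_{q-1}∘⋯∘M_p): M ≅ I[1,1], I[1,2], I[1,3], I[2,4], I[3,3], I[4,4]^2.
μ_θ-semistable layers: μ^(1)=7; μ^(2)=3; μ^(3)=0; μ^(4)=-7/3; μ^(5)=-5; μ^(6)=-7

((0, 0, 0, 3); (1, 0, 0, 0); (1, 1, 0, 0); (1, 1, 1, 0); (0, 1, 1, 0); (0, 0, 1, 0))


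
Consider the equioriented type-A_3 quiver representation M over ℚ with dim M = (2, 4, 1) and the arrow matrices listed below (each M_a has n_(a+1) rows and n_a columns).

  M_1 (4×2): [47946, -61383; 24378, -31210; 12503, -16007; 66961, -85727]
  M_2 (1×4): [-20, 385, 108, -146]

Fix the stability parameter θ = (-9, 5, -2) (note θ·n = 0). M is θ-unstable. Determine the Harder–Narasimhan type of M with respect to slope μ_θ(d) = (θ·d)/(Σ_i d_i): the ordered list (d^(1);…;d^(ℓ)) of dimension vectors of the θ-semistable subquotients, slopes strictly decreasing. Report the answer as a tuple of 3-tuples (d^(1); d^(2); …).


Via rank(M_{q-1}∘⋯∘M_p): M ≅ I[1,2], I[1,3], I[2,2]^2.
μ_θ-semistable layers: μ^(1)=5; μ^(2)=3/2; μ^(3)=-9

((0, 3, 0); (0, 1, 1); (2, 0, 0))


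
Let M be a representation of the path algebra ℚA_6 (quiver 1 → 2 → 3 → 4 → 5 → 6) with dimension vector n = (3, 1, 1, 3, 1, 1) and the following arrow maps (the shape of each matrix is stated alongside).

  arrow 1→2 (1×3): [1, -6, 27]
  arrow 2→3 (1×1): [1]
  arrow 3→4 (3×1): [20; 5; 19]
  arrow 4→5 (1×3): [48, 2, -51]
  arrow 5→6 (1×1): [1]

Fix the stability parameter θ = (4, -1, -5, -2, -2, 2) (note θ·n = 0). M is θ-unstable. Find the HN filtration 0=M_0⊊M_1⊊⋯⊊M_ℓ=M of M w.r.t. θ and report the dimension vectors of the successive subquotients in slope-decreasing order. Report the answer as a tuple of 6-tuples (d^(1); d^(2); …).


Via rank(M_{q-1}∘⋯∘M_p): M ≅ I[1,1]^2, I[1,6], I[4,4]^2.
μ_θ-semistable layers: μ^(1)=4; μ^(2)=2; μ^(3)=-6/5; μ^(4)=-2

((2, 0, 0, 0, 0, 0); (0, 0, 0, 0, 0, 1); (1, 1, 1, 1, 1, 0); (0, 0, 0, 2, 0, 0))


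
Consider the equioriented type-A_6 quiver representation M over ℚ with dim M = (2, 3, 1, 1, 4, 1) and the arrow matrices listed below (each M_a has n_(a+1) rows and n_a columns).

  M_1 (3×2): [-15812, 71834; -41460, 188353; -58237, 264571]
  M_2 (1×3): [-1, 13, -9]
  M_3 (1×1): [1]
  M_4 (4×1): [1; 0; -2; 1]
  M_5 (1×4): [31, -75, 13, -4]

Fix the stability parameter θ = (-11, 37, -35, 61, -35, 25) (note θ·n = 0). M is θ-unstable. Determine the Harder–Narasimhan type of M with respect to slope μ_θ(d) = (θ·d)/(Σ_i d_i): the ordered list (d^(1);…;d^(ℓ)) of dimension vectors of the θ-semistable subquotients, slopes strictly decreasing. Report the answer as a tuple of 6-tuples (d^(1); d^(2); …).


Interval decomposition of M: I[1,2], I[1,6], I[2,2], I[5,5]^3.
HN type (ℓ=6): μ^(1)=37; μ^(2)=25; μ^(3)=13; μ^(4)=1; μ^(5)=-11; μ^(6)=-35

((0, 2, 0, 0, 0, 0); (0, 0, 0, 0, 0, 1); (0, 0, 0, 1, 1, 0); (0, 1, 1, 0, 0, 0); (2, 0, 0, 0, 0, 0); (0, 0, 0, 0, 3, 0))


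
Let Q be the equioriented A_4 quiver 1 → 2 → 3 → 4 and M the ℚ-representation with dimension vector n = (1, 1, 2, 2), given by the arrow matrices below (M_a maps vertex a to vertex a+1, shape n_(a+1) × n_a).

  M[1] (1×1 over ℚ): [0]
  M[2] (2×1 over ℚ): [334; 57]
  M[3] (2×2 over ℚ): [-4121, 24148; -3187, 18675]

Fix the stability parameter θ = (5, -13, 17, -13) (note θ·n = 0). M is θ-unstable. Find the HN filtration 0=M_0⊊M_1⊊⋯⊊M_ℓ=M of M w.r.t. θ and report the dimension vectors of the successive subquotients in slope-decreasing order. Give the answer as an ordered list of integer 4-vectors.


Barcode: M ≅ I[1,1], I[2,4], I[3,4]. HN layers by μ_θ (3 steps, strictly decreasing):
  μ^(1)=5; μ^(2)=2; μ^(3)=-13

((1, 0, 0, 0); (0, 0, 2, 2); (0, 1, 0, 0))


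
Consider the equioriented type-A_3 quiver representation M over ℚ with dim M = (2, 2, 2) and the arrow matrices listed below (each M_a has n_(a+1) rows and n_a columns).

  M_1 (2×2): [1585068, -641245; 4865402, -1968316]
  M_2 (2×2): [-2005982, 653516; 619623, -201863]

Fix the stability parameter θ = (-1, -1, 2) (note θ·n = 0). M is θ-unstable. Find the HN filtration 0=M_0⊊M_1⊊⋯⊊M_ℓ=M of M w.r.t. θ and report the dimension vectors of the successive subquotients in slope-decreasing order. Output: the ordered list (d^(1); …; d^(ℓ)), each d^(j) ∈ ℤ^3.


Barcode: M ≅ I[1,3]^2. HN layers by μ_θ (2 steps, strictly decreasing):
  μ^(1)=2; μ^(2)=-1

((0, 0, 2); (2, 2, 0))


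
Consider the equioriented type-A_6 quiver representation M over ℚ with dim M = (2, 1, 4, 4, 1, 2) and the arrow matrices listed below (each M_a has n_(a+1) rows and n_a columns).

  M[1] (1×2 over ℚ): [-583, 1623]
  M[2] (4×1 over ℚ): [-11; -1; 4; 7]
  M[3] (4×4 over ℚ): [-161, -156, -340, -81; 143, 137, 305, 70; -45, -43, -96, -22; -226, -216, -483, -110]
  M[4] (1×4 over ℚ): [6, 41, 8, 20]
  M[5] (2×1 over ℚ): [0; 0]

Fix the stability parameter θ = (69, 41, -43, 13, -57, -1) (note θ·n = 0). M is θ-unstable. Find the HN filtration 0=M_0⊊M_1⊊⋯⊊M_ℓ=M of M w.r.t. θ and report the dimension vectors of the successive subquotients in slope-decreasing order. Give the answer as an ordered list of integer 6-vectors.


Via rank(M_{q-1}∘⋯∘M_p): M ≅ I[1,1], I[1,3], I[3,4]^2, I[3,5], I[4,4], I[6,6]^2.
μ_θ-semistable layers: μ^(1)=69; μ^(2)=67/3; μ^(3)=13; μ^(4)=-1; μ^(5)=-22; μ^(6)=-43

((1, 0, 0, 0, 0, 0); (1, 1, 1, 0, 0, 0); (0, 0, 0, 3, 0, 0); (0, 0, 0, 0, 0, 2); (0, 0, 0, 1, 1, 0); (0, 0, 3, 0, 0, 0))


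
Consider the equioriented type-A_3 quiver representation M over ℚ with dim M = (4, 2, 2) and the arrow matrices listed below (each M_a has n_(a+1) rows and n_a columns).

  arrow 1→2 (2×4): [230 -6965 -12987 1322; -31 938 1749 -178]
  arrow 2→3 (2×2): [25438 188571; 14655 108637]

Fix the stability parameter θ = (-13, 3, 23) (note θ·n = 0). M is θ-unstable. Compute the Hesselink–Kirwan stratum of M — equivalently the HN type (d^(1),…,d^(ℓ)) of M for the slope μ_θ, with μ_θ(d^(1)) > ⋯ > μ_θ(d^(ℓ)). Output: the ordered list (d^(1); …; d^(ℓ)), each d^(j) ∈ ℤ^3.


Via rank(M_{q-1}∘⋯∘M_p): M ≅ I[1,1]^2, I[1,3]^2.
μ_θ-semistable layers: μ^(1)=23; μ^(2)=3; μ^(3)=-13

((0, 0, 2); (0, 2, 0); (4, 0, 0))


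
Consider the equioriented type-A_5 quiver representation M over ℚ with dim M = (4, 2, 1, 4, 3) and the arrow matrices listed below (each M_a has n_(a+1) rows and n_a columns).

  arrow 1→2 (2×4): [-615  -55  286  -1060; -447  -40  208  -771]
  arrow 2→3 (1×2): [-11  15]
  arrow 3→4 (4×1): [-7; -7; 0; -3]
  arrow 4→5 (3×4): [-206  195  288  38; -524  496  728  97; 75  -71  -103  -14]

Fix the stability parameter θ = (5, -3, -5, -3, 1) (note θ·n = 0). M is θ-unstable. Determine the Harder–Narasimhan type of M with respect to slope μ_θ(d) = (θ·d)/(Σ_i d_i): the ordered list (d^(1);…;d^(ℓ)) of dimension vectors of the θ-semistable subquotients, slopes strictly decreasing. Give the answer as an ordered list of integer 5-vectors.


Interval decomposition of M: I[1,1]^2, I[1,2], I[1,5], I[4,4], I[4,5]^2.
HN type (ℓ=4): μ^(1)=5; μ^(2)=1; μ^(3)=-3/2; μ^(4)=-3

((2, 0, 0, 0, 0); (1, 1, 0, 0, 3); (1, 1, 1, 1, 0); (0, 0, 0, 3, 0))


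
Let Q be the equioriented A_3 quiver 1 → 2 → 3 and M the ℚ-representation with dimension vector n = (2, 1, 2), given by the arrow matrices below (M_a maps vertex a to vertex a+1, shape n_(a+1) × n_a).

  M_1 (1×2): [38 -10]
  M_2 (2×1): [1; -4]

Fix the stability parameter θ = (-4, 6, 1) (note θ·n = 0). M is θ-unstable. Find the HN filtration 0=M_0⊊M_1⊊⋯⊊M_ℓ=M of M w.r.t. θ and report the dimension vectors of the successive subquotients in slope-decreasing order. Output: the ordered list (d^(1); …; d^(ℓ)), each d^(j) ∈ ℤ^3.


Via rank(M_{q-1}∘⋯∘M_p): M ≅ I[1,1], I[1,3], I[3,3].
μ_θ-semistable layers: μ^(1)=7/2; μ^(2)=1; μ^(3)=-4

((0, 1, 1); (0, 0, 1); (2, 0, 0))


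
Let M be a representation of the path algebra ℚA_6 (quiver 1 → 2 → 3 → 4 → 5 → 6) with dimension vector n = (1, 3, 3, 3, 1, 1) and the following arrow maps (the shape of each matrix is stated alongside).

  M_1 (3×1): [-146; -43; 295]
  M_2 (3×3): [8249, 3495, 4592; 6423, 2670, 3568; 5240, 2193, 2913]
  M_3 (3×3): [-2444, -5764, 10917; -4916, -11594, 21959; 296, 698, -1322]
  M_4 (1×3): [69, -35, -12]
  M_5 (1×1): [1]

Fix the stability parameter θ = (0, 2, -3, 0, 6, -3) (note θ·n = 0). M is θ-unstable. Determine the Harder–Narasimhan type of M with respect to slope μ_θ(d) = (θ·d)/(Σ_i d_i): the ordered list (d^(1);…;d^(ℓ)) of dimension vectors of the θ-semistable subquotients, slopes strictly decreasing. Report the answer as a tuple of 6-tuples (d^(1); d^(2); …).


Interval decomposition of M: I[1,3], I[2,4], I[2,6], I[4,4].
HN type (ℓ=4): μ^(1)=3/2; μ^(2)=0; μ^(3)=-1/3; μ^(4)=-1/2

((0, 0, 0, 0, 1, 1); (0, 0, 0, 3, 0, 0); (1, 1, 1, 0, 0, 0); (0, 2, 2, 0, 0, 0))


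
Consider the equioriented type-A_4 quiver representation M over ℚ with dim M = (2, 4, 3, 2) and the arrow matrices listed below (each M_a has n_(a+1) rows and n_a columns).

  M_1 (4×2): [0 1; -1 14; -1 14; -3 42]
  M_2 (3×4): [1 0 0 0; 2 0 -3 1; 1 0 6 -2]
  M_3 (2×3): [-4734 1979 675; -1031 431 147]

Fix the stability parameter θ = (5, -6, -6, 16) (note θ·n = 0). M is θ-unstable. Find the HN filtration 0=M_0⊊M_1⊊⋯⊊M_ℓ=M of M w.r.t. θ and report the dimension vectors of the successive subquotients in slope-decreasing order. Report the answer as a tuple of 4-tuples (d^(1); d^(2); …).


Interval decomposition of M: I[1,2], I[1,4], I[2,2], I[2,4], I[3,3].
HN type (ℓ=4): μ^(1)=16; μ^(2)=-1/2; μ^(3)=-7/3; μ^(4)=-6

((0, 0, 0, 2); (1, 1, 0, 0); (1, 1, 1, 0); (0, 2, 2, 0))


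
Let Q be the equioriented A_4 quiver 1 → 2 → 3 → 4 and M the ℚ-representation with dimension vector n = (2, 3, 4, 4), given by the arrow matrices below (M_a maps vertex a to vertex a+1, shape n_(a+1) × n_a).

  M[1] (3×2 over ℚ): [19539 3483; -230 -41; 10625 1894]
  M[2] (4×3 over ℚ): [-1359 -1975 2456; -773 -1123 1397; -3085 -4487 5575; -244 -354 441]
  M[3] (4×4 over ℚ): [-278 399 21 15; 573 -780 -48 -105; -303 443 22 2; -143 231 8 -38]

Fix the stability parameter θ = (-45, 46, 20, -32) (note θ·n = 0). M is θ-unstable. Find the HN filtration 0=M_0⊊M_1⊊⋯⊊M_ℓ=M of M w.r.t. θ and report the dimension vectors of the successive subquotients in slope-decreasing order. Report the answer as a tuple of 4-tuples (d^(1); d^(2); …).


Barcode: M ≅ I[1,4]^2, I[2,2], I[3,3], I[3,4], I[4,4]. HN layers by μ_θ (6 steps, strictly decreasing):
  μ^(1)=46; μ^(2)=20; μ^(3)=34/3; μ^(4)=-6; μ^(5)=-32; μ^(6)=-45

((0, 1, 0, 0); (0, 0, 1, 0); (0, 2, 2, 2); (0, 0, 1, 1); (0, 0, 0, 1); (2, 0, 0, 0))


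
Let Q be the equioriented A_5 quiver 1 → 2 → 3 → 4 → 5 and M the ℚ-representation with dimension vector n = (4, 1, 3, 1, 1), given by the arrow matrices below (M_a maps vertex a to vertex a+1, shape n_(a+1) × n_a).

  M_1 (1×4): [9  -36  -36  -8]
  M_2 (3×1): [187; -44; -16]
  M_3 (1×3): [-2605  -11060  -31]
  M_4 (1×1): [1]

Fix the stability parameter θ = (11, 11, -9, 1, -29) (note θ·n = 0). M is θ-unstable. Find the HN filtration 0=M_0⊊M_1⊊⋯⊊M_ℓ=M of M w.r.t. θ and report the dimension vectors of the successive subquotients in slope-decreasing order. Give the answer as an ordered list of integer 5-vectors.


Via rank(M_{q-1}∘⋯∘M_p): M ≅ I[1,1]^3, I[1,5], I[3,3]^2.
μ_θ-semistable layers: μ^(1)=11; μ^(2)=-3; μ^(3)=-9

((3, 0, 0, 0, 0); (1, 1, 1, 1, 1); (0, 0, 2, 0, 0))


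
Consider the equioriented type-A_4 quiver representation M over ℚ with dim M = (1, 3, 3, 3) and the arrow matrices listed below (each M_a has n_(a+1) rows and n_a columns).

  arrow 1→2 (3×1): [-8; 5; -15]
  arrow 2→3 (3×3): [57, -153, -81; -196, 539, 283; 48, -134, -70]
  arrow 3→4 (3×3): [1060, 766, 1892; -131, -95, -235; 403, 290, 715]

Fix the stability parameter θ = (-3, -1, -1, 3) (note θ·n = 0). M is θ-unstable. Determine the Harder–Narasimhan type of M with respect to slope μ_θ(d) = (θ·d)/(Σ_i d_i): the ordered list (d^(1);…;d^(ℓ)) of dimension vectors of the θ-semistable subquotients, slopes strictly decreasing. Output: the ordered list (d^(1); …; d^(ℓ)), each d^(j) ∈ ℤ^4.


Interval decomposition of M: I[1,4], I[2,2], I[2,4], I[3,3], I[4,4].
HN type (ℓ=3): μ^(1)=3; μ^(2)=-1; μ^(3)=-3

((0, 0, 0, 3); (0, 3, 3, 0); (1, 0, 0, 0))


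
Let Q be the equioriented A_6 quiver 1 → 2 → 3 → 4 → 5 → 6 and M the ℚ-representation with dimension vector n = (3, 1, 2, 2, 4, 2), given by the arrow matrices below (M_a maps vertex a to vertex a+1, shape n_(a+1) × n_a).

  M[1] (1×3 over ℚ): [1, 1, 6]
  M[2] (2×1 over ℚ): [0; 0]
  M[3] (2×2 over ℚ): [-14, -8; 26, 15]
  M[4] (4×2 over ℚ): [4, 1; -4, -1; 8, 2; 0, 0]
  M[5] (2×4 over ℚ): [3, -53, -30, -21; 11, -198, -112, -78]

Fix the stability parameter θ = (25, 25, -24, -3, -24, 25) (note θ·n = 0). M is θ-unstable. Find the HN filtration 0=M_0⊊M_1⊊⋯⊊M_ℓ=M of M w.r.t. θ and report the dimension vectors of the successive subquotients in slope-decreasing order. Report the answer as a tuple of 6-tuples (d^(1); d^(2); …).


Via rank(M_{q-1}∘⋯∘M_p): M ≅ I[1,1]^2, I[1,2], I[3,4], I[3,6], I[5,5]^2, I[5,6].
μ_θ-semistable layers: μ^(1)=25; μ^(2)=-3; μ^(3)=-27/2; μ^(4)=-24

((3, 1, 0, 0, 0, 2); (0, 0, 0, 1, 0, 0); (0, 0, 0, 1, 1, 0); (0, 0, 2, 0, 3, 0))


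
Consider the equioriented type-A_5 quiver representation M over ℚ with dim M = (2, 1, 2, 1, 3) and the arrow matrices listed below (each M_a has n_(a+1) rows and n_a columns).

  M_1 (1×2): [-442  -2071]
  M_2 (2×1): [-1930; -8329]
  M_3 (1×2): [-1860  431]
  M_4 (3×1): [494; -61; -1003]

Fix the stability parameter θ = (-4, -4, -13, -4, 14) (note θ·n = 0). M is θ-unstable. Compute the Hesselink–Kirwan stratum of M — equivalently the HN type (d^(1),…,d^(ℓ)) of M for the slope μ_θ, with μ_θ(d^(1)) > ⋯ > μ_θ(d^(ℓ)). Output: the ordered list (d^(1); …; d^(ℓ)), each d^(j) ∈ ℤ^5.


Via rank(M_{q-1}∘⋯∘M_p): M ≅ I[1,1], I[1,5], I[3,3], I[5,5]^2.
μ_θ-semistable layers: μ^(1)=14; μ^(2)=-4; μ^(3)=-7; μ^(4)=-13

((0, 0, 0, 0, 3); (1, 0, 0, 1, 0); (1, 1, 1, 0, 0); (0, 0, 1, 0, 0))


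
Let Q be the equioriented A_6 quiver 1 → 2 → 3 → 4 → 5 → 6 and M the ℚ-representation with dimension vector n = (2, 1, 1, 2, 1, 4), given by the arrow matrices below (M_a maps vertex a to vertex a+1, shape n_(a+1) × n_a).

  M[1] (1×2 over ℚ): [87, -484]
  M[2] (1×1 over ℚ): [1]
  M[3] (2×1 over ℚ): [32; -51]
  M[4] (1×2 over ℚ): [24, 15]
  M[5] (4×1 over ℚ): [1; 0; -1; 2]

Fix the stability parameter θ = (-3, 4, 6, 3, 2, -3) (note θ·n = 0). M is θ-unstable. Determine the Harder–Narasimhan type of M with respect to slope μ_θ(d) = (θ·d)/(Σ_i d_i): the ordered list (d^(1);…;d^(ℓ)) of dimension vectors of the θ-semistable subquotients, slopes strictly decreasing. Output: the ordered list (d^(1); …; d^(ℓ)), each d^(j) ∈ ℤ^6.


Barcode: M ≅ I[1,1], I[1,6], I[4,4], I[6,6]^3. HN layers by μ_θ (3 steps, strictly decreasing):
  μ^(1)=3; μ^(2)=12/5; μ^(3)=-3

((0, 0, 0, 1, 0, 0); (0, 1, 1, 1, 1, 1); (2, 0, 0, 0, 0, 3))


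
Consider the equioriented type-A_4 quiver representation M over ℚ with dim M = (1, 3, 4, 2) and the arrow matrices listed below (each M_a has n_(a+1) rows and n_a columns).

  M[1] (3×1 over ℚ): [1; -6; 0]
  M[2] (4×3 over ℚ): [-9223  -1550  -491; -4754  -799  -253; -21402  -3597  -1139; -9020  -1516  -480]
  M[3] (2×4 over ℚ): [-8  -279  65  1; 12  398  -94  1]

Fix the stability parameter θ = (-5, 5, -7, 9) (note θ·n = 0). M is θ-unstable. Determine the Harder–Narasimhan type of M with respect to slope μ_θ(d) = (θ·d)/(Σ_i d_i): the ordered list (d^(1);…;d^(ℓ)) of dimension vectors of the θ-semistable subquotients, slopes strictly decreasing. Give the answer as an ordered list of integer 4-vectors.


Interval decomposition of M: I[1,3], I[2,2], I[2,3], I[3,4]^2.
HN type (ℓ=5): μ^(1)=9; μ^(2)=5; μ^(3)=-1; μ^(4)=-5; μ^(5)=-7

((0, 0, 0, 2); (0, 1, 0, 0); (0, 2, 2, 0); (1, 0, 0, 0); (0, 0, 2, 0))


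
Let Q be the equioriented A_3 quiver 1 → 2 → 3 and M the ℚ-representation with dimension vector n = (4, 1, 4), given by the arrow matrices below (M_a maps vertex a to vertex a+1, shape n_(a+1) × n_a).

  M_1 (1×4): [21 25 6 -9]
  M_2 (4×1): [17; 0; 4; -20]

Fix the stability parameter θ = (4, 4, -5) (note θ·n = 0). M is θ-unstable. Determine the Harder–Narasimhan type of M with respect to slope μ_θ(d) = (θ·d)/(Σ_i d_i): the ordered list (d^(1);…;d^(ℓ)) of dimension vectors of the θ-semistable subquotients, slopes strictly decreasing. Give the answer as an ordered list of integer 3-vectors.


Via rank(M_{q-1}∘⋯∘M_p): M ≅ I[1,1]^3, I[1,3], I[3,3]^3.
μ_θ-semistable layers: μ^(1)=4; μ^(2)=1; μ^(3)=-5

((3, 0, 0); (1, 1, 1); (0, 0, 3))


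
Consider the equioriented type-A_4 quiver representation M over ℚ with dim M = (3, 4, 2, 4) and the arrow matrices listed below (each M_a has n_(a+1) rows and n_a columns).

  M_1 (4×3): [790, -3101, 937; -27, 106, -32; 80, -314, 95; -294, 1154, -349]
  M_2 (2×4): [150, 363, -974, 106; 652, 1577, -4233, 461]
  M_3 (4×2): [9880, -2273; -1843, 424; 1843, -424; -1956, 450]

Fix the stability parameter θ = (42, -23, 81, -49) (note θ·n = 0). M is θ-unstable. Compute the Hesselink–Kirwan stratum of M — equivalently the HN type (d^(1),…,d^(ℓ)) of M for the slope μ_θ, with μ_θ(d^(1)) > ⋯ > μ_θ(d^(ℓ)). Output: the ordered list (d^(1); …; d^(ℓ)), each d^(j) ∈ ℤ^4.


Interval decomposition of M: I[1,2], I[1,4]^2, I[2,2], I[4,4]^2.
HN type (ℓ=4): μ^(1)=16; μ^(2)=19/2; μ^(3)=-23; μ^(4)=-49

((0, 0, 2, 2); (3, 3, 0, 0); (0, 1, 0, 0); (0, 0, 0, 2))


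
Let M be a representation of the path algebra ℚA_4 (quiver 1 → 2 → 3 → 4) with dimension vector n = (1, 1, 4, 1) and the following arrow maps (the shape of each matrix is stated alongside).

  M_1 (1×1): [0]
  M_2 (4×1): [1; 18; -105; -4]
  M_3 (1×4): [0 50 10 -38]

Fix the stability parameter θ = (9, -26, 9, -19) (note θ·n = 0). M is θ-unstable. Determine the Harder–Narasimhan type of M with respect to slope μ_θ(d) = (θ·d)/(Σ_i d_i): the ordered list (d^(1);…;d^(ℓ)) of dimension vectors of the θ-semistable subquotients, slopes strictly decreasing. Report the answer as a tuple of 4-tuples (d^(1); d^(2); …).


Barcode: M ≅ I[1,1], I[2,4], I[3,3]^3. HN layers by μ_θ (3 steps, strictly decreasing):
  μ^(1)=9; μ^(2)=-5; μ^(3)=-26

((1, 0, 3, 0); (0, 0, 1, 1); (0, 1, 0, 0))


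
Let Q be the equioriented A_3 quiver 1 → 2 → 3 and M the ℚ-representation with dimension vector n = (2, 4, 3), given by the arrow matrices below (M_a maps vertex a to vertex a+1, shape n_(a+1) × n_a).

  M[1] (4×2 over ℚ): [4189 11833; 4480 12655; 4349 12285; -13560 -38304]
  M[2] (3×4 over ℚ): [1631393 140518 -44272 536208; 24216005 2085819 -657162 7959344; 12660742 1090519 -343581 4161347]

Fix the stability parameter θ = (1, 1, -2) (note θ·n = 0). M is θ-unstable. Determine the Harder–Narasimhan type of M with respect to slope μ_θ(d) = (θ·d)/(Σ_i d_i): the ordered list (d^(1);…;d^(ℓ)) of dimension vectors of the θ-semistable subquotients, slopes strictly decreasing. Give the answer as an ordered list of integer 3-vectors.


Interval decomposition of M: I[1,3]^2, I[2,2], I[2,3].
HN type (ℓ=3): μ^(1)=1; μ^(2)=0; μ^(3)=-1/2

((0, 1, 0); (2, 2, 2); (0, 1, 1))


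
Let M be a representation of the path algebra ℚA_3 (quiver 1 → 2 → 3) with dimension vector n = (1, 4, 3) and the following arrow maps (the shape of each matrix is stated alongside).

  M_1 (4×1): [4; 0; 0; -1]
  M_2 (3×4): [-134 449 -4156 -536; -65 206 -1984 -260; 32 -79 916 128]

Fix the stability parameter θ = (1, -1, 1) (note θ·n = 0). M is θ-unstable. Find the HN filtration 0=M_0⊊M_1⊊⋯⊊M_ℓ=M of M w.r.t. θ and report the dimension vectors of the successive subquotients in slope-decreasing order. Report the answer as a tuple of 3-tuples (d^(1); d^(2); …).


Barcode: M ≅ I[1,2], I[2,2], I[2,3]^2, I[3,3]. HN layers by μ_θ (3 steps, strictly decreasing):
  μ^(1)=1; μ^(2)=0; μ^(3)=-1

((0, 0, 3); (1, 1, 0); (0, 3, 0))


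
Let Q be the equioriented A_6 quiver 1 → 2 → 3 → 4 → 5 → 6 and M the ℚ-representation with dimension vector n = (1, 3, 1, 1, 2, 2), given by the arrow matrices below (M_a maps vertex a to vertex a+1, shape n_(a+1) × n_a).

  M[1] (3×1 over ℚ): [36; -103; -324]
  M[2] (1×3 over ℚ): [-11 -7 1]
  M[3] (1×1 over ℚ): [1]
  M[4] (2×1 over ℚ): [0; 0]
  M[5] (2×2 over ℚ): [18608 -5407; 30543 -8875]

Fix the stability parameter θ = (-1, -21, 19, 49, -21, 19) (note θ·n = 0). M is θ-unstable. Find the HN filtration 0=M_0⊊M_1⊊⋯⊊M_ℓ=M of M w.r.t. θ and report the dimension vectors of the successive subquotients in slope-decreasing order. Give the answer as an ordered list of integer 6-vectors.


Via rank(M_{q-1}∘⋯∘M_p): M ≅ I[1,4], I[2,2]^2, I[5,6]^2.
μ_θ-semistable layers: μ^(1)=49; μ^(2)=19; μ^(3)=-11; μ^(4)=-21

((0, 0, 0, 1, 0, 0); (0, 0, 1, 0, 0, 2); (1, 1, 0, 0, 0, 0); (0, 2, 0, 0, 2, 0))


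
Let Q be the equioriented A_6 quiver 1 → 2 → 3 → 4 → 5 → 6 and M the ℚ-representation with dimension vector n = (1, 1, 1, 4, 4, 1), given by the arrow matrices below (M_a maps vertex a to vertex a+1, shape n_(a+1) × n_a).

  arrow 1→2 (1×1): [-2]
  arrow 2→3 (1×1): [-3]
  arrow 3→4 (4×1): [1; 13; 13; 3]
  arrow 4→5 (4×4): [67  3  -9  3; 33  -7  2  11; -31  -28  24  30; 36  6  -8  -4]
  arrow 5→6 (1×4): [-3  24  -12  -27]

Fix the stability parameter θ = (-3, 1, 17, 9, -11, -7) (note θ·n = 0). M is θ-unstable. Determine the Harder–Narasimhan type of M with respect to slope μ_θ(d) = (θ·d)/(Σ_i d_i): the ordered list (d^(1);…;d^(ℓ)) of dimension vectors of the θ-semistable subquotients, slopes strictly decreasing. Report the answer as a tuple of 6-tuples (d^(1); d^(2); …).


Barcode: M ≅ I[1,5], I[4,5]^2, I[4,6]. HN layers by μ_θ (4 steps, strictly decreasing):
  μ^(1)=5; μ^(2)=1; μ^(3)=-1; μ^(4)=-3

((0, 0, 1, 1, 1, 0); (0, 1, 0, 0, 0, 0); (0, 0, 0, 2, 2, 0); (1, 0, 0, 1, 1, 1))


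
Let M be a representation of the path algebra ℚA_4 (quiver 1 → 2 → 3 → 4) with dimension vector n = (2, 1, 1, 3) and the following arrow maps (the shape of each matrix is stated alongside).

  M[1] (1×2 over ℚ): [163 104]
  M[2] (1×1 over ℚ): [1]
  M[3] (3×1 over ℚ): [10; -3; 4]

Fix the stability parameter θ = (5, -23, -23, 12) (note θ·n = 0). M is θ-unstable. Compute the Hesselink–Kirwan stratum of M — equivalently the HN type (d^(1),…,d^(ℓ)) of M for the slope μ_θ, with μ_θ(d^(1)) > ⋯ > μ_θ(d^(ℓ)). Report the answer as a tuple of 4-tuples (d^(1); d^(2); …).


Via rank(M_{q-1}∘⋯∘M_p): M ≅ I[1,1], I[1,4], I[4,4]^2.
μ_θ-semistable layers: μ^(1)=12; μ^(2)=5; μ^(3)=-41/3

((0, 0, 0, 3); (1, 0, 0, 0); (1, 1, 1, 0))


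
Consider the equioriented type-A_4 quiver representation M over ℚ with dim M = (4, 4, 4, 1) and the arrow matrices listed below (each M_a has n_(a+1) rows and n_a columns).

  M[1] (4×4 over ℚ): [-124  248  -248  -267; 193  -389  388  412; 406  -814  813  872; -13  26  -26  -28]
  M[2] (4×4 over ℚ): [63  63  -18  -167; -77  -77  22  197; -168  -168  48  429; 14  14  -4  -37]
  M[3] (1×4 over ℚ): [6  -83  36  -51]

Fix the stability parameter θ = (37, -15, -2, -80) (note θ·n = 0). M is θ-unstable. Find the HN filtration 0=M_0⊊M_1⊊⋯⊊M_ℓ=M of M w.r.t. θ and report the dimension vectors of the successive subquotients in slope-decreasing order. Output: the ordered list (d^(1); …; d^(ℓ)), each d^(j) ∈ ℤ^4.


Via rank(M_{q-1}∘⋯∘M_p): M ≅ I[1,2]^2, I[1,3], I[1,4], I[3,3]^2.
μ_θ-semistable layers: μ^(1)=11; μ^(2)=20/3; μ^(3)=-2; μ^(4)=-15

((2, 2, 0, 0); (1, 1, 1, 0); (0, 0, 2, 0); (1, 1, 1, 1))


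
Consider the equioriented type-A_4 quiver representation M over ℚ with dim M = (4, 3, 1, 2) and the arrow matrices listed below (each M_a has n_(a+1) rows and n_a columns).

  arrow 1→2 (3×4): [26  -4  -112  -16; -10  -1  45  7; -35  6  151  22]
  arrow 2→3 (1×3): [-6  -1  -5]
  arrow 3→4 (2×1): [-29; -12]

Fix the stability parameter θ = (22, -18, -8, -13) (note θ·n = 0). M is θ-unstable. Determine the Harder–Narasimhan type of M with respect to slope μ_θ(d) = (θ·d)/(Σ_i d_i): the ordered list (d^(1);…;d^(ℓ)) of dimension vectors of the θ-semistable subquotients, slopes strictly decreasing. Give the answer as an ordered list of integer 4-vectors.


Via rank(M_{q-1}∘⋯∘M_p): M ≅ I[1,1], I[1,2]^2, I[1,4], I[4,4].
μ_θ-semistable layers: μ^(1)=22; μ^(2)=2; μ^(3)=-17/4; μ^(4)=-13

((1, 0, 0, 0); (2, 2, 0, 0); (1, 1, 1, 1); (0, 0, 0, 1))


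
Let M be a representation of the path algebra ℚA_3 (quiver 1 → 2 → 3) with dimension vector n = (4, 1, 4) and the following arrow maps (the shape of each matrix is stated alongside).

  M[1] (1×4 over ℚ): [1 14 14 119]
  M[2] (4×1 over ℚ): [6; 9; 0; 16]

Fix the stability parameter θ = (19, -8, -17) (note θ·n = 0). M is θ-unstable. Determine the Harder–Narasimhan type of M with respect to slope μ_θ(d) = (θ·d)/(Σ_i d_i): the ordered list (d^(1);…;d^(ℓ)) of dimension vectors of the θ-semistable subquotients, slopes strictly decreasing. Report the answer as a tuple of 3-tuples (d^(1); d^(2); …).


Via rank(M_{q-1}∘⋯∘M_p): M ≅ I[1,1]^3, I[1,3], I[3,3]^3.
μ_θ-semistable layers: μ^(1)=19; μ^(2)=-2; μ^(3)=-17

((3, 0, 0); (1, 1, 1); (0, 0, 3))


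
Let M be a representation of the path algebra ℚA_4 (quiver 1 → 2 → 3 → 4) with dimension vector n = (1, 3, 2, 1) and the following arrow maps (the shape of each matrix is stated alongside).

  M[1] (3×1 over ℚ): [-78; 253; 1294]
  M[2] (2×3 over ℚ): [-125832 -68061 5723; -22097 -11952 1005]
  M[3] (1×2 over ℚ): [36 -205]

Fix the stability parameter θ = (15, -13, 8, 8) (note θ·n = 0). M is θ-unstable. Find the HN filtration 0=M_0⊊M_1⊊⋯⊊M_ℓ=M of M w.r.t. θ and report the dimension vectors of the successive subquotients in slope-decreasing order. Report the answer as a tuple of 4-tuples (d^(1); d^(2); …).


Interval decomposition of M: I[1,3], I[2,2], I[2,4].
HN type (ℓ=3): μ^(1)=8; μ^(2)=1; μ^(3)=-13

((0, 0, 2, 1); (1, 1, 0, 0); (0, 2, 0, 0))


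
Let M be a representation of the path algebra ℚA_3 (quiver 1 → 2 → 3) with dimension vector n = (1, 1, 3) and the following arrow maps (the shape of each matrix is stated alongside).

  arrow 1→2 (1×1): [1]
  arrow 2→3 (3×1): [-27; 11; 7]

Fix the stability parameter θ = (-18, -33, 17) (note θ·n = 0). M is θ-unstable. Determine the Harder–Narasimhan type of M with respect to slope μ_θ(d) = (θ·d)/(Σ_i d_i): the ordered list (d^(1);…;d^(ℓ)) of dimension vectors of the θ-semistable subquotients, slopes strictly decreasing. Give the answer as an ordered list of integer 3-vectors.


Via rank(M_{q-1}∘⋯∘M_p): M ≅ I[1,3], I[3,3]^2.
μ_θ-semistable layers: μ^(1)=17; μ^(2)=-51/2

((0, 0, 3); (1, 1, 0))


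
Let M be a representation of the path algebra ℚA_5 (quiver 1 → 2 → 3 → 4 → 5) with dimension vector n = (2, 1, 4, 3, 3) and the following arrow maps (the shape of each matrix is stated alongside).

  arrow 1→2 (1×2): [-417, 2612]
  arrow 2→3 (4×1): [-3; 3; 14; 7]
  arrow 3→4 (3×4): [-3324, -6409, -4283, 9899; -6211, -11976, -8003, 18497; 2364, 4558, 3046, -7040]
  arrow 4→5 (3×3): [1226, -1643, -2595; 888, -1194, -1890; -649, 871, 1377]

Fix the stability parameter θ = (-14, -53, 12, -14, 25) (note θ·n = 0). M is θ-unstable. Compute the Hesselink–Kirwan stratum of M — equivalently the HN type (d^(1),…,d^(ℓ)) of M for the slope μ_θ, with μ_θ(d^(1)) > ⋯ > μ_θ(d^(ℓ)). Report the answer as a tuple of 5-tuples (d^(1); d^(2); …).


Via rank(M_{q-1}∘⋯∘M_p): M ≅ I[1,1], I[1,4], I[3,3], I[3,5]^2, I[5,5].
μ_θ-semistable layers: μ^(1)=25; μ^(2)=12; μ^(3)=-1; μ^(4)=-14; μ^(5)=-67/2

((0, 0, 0, 0, 3); (0, 0, 1, 0, 0); (0, 0, 3, 3, 0); (1, 0, 0, 0, 0); (1, 1, 0, 0, 0))


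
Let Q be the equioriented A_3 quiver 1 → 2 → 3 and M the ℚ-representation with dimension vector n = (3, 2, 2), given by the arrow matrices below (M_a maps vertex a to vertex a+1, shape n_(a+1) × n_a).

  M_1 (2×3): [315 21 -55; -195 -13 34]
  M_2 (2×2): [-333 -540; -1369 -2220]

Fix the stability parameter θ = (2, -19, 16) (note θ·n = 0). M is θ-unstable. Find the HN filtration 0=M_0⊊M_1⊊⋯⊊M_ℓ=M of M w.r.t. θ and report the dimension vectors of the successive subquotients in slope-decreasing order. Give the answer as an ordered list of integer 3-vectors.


Barcode: M ≅ I[1,1], I[1,2], I[1,3], I[3,3]. HN layers by μ_θ (3 steps, strictly decreasing):
  μ^(1)=16; μ^(2)=2; μ^(3)=-17/2

((0, 0, 2); (1, 0, 0); (2, 2, 0))


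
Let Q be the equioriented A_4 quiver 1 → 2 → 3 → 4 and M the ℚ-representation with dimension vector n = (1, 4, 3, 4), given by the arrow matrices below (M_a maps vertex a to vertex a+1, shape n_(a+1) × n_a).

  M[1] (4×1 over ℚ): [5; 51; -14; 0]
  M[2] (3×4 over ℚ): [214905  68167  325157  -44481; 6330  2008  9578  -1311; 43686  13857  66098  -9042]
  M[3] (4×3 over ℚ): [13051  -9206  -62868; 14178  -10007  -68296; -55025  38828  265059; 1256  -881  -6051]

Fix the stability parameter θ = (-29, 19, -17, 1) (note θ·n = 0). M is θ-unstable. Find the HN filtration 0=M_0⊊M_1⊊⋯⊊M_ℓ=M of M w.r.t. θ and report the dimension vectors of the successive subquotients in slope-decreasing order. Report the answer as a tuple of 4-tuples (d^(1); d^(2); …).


Interval decomposition of M: I[1,4], I[2,2], I[2,4]^2, I[4,4].
HN type (ℓ=3): μ^(1)=19; μ^(2)=1; μ^(3)=-29

((0, 1, 0, 0); (0, 3, 3, 4); (1, 0, 0, 0))


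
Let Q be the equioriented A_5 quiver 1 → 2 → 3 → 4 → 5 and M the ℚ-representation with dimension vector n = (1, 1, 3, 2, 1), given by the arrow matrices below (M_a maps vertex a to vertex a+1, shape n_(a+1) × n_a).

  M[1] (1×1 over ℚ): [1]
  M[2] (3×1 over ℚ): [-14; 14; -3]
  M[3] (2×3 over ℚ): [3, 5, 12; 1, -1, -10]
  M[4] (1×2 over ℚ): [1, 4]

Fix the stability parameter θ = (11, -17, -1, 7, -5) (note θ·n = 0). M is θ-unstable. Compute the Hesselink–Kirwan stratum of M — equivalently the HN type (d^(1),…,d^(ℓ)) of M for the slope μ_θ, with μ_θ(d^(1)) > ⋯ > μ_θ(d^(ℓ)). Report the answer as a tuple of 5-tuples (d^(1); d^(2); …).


Interval decomposition of M: I[1,4], I[3,3], I[3,5].
HN type (ℓ=4): μ^(1)=7; μ^(2)=1; μ^(3)=-1; μ^(4)=-3

((0, 0, 0, 1, 0); (0, 0, 0, 1, 1); (0, 0, 3, 0, 0); (1, 1, 0, 0, 0))


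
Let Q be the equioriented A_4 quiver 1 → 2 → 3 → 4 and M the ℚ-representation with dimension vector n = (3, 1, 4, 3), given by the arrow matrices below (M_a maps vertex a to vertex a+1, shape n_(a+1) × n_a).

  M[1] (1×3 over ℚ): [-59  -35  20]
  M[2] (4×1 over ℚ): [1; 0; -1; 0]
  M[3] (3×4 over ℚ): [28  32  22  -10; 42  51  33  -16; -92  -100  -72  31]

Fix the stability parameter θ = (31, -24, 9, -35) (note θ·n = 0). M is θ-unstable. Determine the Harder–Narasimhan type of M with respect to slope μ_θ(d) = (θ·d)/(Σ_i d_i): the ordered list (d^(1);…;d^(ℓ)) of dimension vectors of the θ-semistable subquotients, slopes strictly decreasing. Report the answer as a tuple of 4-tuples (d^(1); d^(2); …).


Via rank(M_{q-1}∘⋯∘M_p): M ≅ I[1,1]^2, I[1,4], I[3,3], I[3,4]^2.
μ_θ-semistable layers: μ^(1)=31; μ^(2)=9; μ^(3)=-19/4; μ^(4)=-13

((2, 0, 0, 0); (0, 0, 1, 0); (1, 1, 1, 1); (0, 0, 2, 2))


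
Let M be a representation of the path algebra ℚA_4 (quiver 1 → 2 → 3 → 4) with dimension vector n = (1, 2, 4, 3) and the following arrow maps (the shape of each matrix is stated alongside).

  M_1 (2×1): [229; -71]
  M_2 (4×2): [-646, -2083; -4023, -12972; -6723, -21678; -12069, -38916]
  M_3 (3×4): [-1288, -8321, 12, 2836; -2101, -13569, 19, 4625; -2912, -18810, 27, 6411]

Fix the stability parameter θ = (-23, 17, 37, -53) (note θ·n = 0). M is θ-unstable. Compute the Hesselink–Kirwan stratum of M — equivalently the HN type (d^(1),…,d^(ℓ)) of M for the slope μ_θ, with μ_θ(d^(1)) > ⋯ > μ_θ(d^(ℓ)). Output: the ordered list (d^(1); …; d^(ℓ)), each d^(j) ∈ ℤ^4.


Barcode: M ≅ I[1,4], I[2,4], I[3,3], I[3,4]. HN layers by μ_θ (4 steps, strictly decreasing):
  μ^(1)=37; μ^(2)=1/3; μ^(3)=-8; μ^(4)=-23

((0, 0, 1, 0); (0, 2, 2, 2); (0, 0, 1, 1); (1, 0, 0, 0))


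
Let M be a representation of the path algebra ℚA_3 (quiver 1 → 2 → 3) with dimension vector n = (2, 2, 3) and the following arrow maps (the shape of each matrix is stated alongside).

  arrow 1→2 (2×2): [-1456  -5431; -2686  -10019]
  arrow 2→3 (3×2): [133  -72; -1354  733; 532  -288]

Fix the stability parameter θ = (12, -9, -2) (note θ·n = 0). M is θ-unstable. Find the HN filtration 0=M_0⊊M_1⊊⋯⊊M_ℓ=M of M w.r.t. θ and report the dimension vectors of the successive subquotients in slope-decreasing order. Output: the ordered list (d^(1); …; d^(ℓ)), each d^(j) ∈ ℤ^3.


Via rank(M_{q-1}∘⋯∘M_p): M ≅ I[1,3]^2, I[3,3].
μ_θ-semistable layers: μ^(1)=1/3; μ^(2)=-2

((2, 2, 2); (0, 0, 1))


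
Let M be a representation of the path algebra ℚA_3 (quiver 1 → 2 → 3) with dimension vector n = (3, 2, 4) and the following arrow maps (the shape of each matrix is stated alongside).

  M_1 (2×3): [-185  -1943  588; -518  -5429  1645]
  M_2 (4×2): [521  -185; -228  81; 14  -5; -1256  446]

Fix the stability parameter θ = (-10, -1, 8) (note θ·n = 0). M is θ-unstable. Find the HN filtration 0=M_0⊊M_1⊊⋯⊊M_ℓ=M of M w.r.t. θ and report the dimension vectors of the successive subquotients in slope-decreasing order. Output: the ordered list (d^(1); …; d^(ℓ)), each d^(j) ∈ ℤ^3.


Interval decomposition of M: I[1,1], I[1,3]^2, I[3,3]^2.
HN type (ℓ=3): μ^(1)=8; μ^(2)=-1; μ^(3)=-10

((0, 0, 4); (0, 2, 0); (3, 0, 0))


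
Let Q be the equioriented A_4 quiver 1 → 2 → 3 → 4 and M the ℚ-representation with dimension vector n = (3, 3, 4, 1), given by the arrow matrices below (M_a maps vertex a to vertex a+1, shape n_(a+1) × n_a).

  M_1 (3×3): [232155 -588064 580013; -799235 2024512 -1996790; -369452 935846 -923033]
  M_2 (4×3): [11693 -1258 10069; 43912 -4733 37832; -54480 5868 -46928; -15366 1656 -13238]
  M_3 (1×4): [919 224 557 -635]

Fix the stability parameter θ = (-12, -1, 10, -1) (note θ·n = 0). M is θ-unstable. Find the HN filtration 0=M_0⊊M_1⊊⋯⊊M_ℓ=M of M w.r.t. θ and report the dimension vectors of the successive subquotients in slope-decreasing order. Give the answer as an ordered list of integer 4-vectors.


Via rank(M_{q-1}∘⋯∘M_p): M ≅ I[1,2], I[1,3], I[1,4], I[3,3]^2.
μ_θ-semistable layers: μ^(1)=10; μ^(2)=9/2; μ^(3)=-1; μ^(4)=-12

((0, 0, 3, 0); (0, 0, 1, 1); (0, 3, 0, 0); (3, 0, 0, 0))


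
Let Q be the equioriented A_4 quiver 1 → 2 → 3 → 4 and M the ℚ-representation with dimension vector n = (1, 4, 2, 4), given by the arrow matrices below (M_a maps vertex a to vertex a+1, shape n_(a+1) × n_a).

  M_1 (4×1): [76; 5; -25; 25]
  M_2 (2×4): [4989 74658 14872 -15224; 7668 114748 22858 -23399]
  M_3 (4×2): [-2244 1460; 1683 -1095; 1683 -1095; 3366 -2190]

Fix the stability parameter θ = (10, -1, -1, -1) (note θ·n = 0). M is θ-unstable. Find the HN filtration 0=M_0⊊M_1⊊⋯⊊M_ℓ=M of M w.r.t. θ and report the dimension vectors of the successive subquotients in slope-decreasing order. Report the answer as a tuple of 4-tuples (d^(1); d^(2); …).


Interval decomposition of M: I[1,4], I[2,2]^2, I[2,3], I[4,4]^3.
HN type (ℓ=2): μ^(1)=7/4; μ^(2)=-1

((1, 1, 1, 1); (0, 3, 1, 3))


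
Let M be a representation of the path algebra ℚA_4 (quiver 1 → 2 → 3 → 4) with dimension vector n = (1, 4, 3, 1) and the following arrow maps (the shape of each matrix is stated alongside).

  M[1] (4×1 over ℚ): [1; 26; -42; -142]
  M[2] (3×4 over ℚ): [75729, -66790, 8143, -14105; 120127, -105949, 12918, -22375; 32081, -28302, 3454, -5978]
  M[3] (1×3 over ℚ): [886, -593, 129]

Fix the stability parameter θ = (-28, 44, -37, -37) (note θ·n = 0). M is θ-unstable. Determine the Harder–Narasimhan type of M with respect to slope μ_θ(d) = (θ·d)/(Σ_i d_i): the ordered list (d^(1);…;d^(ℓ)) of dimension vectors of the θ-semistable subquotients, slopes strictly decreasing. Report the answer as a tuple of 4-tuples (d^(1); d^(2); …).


Via rank(M_{q-1}∘⋯∘M_p): M ≅ I[1,3], I[2,2], I[2,3], I[2,4].
μ_θ-semistable layers: μ^(1)=44; μ^(2)=7/2; μ^(3)=-10; μ^(4)=-28

((0, 1, 0, 0); (0, 2, 2, 0); (0, 1, 1, 1); (1, 0, 0, 0))


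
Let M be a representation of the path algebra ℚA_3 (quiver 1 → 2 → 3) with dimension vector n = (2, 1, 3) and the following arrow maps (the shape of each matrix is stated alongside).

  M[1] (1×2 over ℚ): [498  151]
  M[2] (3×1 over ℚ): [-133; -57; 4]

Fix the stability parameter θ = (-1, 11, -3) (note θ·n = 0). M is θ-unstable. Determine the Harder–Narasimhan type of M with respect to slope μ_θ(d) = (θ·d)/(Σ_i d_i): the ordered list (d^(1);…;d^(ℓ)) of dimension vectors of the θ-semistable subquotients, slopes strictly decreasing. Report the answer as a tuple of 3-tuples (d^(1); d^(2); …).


Via rank(M_{q-1}∘⋯∘M_p): M ≅ I[1,1], I[1,3], I[3,3]^2.
μ_θ-semistable layers: μ^(1)=4; μ^(2)=-1; μ^(3)=-3

((0, 1, 1); (2, 0, 0); (0, 0, 2))


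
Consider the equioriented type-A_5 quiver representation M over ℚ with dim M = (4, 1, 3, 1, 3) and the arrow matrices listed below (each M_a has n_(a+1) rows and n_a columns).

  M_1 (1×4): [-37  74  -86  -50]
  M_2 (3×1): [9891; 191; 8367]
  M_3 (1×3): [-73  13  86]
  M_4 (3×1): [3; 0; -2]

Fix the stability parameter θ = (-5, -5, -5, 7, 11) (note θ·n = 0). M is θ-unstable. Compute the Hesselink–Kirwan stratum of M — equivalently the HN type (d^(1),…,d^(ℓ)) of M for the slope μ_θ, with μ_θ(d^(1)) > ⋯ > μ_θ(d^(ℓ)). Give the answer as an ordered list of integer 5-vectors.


Via rank(M_{q-1}∘⋯∘M_p): M ≅ I[1,1]^3, I[1,5], I[3,3]^2, I[5,5]^2.
μ_θ-semistable layers: μ^(1)=11; μ^(2)=7; μ^(3)=-5

((0, 0, 0, 0, 3); (0, 0, 0, 1, 0); (4, 1, 3, 0, 0))
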